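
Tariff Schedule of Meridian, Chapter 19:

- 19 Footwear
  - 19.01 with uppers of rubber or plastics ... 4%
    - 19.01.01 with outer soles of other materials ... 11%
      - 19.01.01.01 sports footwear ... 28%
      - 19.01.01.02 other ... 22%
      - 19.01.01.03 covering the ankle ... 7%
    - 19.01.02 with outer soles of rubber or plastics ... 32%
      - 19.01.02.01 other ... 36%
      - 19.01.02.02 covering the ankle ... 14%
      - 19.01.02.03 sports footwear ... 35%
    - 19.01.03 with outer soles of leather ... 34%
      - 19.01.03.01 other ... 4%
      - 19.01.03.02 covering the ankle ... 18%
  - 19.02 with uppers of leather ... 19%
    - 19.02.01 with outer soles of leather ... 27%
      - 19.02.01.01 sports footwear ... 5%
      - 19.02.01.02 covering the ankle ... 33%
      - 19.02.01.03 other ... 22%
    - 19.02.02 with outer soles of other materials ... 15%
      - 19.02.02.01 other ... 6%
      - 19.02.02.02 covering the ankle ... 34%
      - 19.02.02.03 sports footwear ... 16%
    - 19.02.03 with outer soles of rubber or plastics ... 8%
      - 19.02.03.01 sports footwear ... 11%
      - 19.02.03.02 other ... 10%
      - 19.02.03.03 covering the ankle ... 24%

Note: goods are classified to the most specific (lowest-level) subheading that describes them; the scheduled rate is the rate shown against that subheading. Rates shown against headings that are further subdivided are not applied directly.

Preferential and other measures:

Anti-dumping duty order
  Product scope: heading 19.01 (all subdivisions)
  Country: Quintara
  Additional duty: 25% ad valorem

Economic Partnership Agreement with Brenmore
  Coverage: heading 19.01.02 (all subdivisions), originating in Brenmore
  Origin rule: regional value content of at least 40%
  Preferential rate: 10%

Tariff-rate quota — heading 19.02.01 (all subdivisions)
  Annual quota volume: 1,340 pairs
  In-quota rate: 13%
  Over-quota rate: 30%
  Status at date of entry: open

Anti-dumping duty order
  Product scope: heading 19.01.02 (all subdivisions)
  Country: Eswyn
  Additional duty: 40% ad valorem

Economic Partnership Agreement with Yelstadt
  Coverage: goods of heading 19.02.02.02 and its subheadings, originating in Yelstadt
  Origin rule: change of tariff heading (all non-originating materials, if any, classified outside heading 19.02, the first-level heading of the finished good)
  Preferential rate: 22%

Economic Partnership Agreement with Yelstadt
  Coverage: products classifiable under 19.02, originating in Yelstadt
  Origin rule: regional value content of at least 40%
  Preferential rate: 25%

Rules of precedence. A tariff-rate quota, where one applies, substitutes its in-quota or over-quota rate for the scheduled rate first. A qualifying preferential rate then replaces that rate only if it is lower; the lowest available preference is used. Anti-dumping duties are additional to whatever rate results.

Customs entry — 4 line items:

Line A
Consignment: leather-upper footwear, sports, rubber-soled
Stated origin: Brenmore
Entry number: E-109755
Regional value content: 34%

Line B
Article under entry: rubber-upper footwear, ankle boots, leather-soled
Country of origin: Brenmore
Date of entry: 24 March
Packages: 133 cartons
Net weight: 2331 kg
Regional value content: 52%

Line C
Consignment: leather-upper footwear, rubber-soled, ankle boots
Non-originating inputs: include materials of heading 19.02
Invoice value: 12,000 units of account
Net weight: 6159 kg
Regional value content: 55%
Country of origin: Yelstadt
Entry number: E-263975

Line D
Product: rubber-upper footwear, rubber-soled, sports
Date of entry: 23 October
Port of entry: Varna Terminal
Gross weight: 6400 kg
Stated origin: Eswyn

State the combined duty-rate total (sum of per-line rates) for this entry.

Line A: leather-upper → 19.02; rubber-soled → 19.02.03; sports → 19.02.03.01. Scheduled 11%. Brenmore agreement on 19.01.02: 19.02.03.01 not covered. → 11%.
Line B: rubber-upper → 19.01; leather-soled → 19.01.03; ankle boots → 19.01.03.02. Scheduled 18%. Brenmore agreement on 19.01.02: 19.01.03.02 not covered. → 18%.
Line C: leather-upper → 19.02; rubber-soled → 19.02.03; ankle boots → 19.02.03.03. Scheduled 24%. Yelstadt agreement on 19.02.02.02: 19.02.03.03 not covered; Yelstadt agreement on 19.02: RVC ≥ 40% → 25% available; preference 25% not lower than 24% → no reduction. → 24%.
Line D: rubber-upper → 19.01; rubber-soled → 19.01.02; sports → 19.01.02.03. Scheduled 35%. anti-dumping (Eswyn, 19.01.02): +40%; total 35% + 40% = 75%. → 75%.
Sum: 11% + 18% + 24% + 75% = 128%.

128%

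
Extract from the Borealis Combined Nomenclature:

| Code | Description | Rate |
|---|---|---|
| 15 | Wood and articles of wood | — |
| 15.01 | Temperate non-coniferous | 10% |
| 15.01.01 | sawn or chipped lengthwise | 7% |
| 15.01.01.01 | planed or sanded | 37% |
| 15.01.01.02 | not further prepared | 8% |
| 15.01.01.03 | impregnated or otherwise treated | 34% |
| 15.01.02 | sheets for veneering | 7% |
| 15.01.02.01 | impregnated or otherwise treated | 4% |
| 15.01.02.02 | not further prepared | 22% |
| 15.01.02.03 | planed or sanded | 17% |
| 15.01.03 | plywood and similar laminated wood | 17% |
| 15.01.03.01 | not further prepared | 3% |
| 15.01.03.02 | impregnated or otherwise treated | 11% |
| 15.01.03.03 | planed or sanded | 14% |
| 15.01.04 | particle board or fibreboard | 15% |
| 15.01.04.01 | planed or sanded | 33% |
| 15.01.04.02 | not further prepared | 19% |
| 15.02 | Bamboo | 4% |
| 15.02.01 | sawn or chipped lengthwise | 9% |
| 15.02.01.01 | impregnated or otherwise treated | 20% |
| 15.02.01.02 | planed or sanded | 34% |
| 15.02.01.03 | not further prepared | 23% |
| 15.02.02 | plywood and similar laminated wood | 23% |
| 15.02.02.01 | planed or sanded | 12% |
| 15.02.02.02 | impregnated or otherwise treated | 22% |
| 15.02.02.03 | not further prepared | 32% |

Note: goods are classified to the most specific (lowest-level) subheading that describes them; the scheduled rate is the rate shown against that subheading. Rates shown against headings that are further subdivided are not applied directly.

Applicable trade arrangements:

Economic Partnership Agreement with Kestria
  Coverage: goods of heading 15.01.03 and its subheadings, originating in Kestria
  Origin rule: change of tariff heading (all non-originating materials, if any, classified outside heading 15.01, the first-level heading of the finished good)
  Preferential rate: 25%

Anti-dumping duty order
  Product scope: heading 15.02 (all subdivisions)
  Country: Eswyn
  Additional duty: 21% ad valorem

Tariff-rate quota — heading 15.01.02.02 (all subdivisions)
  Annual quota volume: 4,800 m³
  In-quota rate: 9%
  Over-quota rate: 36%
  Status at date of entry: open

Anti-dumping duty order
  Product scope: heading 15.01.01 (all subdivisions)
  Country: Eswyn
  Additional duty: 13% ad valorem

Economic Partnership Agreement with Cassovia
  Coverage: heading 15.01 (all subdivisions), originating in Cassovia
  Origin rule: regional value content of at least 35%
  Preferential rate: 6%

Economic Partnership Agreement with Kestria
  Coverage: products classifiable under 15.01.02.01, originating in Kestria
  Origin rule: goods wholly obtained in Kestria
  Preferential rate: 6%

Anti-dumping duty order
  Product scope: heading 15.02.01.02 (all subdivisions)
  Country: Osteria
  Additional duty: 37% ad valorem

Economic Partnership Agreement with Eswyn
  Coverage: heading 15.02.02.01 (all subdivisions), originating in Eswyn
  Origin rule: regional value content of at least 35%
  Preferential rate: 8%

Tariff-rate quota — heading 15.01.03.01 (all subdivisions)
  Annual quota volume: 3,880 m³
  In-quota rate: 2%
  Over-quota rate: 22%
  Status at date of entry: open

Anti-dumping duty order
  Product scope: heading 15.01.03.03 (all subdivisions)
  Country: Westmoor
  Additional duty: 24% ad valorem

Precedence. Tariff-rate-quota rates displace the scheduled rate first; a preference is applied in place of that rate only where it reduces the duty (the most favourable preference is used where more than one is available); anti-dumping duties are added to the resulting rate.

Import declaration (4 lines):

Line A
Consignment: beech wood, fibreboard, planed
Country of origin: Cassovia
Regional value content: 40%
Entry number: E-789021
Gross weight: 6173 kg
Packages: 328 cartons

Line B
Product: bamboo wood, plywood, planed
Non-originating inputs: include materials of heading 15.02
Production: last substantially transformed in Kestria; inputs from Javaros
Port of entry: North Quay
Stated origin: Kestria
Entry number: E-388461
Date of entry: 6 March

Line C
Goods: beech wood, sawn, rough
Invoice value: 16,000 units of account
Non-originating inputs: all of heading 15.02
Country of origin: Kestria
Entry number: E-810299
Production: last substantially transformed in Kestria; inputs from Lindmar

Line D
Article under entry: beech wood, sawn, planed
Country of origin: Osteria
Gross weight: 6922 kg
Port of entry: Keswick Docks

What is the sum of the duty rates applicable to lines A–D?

63%

Line A: beech → 15.01; fibreboard → 15.01.04; planed → 15.01.04.01. Scheduled 33%. Cassovia agreement on 15.01: RVC ≥ 35% → 6% available; preferential 6%. → 6%.
Line B: bamboo → 15.02; plywood → 15.02.02; planed → 15.02.02.01. Scheduled 12%. Kestria agreement on 15.01.03: 15.02.02.01 not covered; Kestria agreement on 15.01.02.01: 15.02.02.01 not covered. → 12%.
Line C: beech → 15.01; sawn → 15.01.01; rough → 15.01.01.02. Scheduled 8%. Kestria agreement on 15.01.03: 15.01.01.02 not covered; Kestria agreement on 15.01.02.01: 15.01.01.02 not covered. → 8%.
Line D: beech → 15.01; sawn → 15.01.01; planed → 15.01.01.01. Scheduled 37%. No special measure applies. → 37%.
Sum: 6% + 12% + 8% + 37% = 63%.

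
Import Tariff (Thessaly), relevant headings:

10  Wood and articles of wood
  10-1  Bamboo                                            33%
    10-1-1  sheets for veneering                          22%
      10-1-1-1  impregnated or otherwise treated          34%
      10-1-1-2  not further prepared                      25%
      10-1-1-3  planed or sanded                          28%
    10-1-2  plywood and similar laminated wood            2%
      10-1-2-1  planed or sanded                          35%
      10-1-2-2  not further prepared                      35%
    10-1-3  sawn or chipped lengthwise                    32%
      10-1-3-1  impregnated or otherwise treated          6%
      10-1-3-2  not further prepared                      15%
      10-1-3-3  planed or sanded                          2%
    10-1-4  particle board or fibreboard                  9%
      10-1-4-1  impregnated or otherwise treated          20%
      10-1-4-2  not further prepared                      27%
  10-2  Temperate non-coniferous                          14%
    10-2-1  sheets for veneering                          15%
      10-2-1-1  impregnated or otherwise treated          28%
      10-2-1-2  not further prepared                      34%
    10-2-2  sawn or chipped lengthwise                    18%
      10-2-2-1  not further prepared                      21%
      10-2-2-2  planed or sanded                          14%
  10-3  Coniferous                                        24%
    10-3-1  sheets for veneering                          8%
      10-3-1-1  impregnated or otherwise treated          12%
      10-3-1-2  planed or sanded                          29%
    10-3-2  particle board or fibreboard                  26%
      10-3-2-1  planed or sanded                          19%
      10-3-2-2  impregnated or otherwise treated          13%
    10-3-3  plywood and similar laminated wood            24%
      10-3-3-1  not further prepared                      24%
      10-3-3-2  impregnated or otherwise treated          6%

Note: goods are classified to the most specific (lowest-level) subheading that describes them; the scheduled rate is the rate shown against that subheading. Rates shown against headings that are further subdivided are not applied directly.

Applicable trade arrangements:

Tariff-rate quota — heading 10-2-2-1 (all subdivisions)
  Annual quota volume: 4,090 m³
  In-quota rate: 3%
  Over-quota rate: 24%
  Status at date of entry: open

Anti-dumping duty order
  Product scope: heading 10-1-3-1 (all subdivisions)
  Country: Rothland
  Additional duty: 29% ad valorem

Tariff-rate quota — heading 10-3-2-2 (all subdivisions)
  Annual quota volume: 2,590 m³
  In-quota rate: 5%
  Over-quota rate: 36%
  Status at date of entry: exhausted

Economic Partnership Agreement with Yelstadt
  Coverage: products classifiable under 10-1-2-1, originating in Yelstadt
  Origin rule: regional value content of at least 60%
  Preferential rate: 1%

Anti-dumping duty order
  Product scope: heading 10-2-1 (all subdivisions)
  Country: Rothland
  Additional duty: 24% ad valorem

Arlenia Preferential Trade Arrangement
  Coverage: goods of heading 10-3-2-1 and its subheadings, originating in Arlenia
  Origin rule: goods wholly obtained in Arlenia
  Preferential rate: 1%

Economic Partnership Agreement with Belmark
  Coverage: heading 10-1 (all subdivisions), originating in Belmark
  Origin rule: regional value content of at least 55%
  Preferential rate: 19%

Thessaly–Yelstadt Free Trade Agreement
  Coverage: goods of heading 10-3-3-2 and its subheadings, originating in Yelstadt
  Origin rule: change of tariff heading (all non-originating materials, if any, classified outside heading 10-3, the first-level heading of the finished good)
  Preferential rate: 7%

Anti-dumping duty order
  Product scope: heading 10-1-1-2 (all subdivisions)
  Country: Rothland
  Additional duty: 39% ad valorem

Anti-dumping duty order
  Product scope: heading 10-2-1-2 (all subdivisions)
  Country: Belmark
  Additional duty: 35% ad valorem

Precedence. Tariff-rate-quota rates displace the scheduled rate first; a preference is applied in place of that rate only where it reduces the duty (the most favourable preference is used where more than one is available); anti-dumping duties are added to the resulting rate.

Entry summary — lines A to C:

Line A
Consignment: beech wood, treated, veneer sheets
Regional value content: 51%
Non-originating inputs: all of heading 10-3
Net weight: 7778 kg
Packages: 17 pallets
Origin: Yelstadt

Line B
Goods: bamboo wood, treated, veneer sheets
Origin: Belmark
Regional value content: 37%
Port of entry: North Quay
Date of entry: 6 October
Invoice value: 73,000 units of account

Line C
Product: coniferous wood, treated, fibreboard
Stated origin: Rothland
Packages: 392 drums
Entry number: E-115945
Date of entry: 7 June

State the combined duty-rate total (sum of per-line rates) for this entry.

Line A: beech → 10-2; veneer sheets → 10-2-1; treated → 10-2-1-1. Scheduled 28%. Yelstadt agreement on 10-1-2-1: 10-2-1-1 not covered; Yelstadt agreement on 10-3-3-2: 10-2-1-1 not covered. → 28%.
Line B: bamboo → 10-1; veneer sheets → 10-1-1; treated → 10-1-1-1. Scheduled 34%. Belmark agreement on 10-1: RVC < 55%. → 34%.
Line C: coniferous → 10-3; fibreboard → 10-3-2; treated → 10-3-2-2. Scheduled 13%. quota on 10-3-2-2 exhausted → over-quota 36%. → 36%.
Sum: 28% + 34% + 36% = 98%.

98%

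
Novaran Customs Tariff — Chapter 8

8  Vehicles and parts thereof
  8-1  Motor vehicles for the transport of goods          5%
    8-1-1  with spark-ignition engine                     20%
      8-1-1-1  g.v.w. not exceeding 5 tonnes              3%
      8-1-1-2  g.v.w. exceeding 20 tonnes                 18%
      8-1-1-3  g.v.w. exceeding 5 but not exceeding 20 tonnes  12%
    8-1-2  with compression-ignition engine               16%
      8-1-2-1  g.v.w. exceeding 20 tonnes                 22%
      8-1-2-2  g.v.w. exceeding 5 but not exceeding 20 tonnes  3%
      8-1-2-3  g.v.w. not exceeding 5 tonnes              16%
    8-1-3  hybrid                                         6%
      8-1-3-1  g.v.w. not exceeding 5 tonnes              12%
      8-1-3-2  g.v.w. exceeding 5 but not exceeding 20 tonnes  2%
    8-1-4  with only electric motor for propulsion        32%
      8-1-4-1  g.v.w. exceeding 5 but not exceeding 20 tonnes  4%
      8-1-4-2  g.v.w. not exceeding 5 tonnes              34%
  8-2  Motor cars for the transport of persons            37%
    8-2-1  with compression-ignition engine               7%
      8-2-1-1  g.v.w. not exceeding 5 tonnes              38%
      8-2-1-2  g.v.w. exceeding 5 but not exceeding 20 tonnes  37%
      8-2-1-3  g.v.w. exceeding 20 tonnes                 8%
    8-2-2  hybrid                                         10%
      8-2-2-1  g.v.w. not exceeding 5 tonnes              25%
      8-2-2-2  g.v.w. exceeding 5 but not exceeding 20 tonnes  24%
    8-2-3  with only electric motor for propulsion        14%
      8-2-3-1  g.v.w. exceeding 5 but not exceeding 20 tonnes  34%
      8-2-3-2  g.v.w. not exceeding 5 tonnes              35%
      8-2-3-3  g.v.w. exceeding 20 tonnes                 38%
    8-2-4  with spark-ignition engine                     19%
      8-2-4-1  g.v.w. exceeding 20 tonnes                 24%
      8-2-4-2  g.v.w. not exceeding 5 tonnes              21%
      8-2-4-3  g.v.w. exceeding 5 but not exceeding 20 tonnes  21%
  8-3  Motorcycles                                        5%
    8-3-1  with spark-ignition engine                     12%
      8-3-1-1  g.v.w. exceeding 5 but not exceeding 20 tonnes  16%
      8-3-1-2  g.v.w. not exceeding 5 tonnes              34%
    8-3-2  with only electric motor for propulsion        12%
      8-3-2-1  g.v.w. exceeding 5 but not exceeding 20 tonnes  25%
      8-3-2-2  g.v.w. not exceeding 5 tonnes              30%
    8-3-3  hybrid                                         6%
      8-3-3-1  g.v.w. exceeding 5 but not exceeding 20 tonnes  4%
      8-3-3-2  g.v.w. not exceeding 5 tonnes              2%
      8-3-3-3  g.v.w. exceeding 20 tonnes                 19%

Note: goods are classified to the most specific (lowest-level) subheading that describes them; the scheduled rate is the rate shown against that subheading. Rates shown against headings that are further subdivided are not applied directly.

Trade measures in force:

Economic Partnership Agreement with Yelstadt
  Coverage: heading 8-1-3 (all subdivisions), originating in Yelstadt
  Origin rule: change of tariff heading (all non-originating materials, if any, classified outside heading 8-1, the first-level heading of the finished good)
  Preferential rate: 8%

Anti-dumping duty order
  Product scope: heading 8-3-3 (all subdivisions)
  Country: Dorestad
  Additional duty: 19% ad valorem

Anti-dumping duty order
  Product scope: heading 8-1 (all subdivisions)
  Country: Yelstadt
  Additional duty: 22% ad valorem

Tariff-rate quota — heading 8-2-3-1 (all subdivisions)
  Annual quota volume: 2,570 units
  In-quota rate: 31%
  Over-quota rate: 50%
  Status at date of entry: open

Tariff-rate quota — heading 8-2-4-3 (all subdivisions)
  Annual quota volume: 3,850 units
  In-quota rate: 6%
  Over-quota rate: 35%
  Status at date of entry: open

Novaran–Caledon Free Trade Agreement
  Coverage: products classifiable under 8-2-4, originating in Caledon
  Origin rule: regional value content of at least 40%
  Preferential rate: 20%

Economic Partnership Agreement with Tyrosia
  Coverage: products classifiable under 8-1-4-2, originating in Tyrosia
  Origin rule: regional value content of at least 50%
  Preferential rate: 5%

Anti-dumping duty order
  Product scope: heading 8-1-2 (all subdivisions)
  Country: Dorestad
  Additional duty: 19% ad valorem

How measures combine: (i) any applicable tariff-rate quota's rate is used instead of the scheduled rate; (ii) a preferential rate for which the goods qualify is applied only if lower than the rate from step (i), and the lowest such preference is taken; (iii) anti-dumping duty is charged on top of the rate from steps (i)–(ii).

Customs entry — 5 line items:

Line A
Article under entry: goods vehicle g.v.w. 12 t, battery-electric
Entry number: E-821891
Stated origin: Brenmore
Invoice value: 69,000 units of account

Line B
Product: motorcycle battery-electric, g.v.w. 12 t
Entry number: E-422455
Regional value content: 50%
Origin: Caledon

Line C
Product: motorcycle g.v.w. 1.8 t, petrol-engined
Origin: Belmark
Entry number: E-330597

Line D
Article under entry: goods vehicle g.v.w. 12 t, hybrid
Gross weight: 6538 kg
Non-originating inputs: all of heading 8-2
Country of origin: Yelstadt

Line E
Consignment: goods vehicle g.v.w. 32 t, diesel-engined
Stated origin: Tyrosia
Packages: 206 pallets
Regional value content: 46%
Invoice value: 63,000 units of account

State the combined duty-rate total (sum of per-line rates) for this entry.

Line A: goods vehicle → 8-1; battery-electric → 8-1-4; g.v.w. 12 t → 8-1-4-1. Scheduled 4%. No special measure applies. → 4%.
Line B: motorcycle → 8-3; battery-electric → 8-3-2; g.v.w. 12 t → 8-3-2-1. Scheduled 25%. Caledon agreement on 8-2-4: 8-3-2-1 not covered. → 25%.
Line C: motorcycle → 8-3; petrol-engined → 8-3-1; g.v.w. 1.8 t → 8-3-1-2. Scheduled 34%. No special measure applies. → 34%.
Line D: goods vehicle → 8-1; hybrid → 8-1-3; g.v.w. 12 t → 8-1-3-2. Scheduled 2%. Yelstadt agreement on 8-1-3: CTH met → 8% available; preference 8% not lower than 2% → no reduction; anti-dumping (Yelstadt, 8-1): +22%; total 2% + 22% = 24%. → 24%.
Line E: goods vehicle → 8-1; diesel-engined → 8-1-2; g.v.w. 32 t → 8-1-2-1. Scheduled 22%. Tyrosia agreement on 8-1-4-2: 8-1-2-1 not covered. → 22%.
Sum: 4% + 25% + 34% + 24% + 22% = 109%.

109%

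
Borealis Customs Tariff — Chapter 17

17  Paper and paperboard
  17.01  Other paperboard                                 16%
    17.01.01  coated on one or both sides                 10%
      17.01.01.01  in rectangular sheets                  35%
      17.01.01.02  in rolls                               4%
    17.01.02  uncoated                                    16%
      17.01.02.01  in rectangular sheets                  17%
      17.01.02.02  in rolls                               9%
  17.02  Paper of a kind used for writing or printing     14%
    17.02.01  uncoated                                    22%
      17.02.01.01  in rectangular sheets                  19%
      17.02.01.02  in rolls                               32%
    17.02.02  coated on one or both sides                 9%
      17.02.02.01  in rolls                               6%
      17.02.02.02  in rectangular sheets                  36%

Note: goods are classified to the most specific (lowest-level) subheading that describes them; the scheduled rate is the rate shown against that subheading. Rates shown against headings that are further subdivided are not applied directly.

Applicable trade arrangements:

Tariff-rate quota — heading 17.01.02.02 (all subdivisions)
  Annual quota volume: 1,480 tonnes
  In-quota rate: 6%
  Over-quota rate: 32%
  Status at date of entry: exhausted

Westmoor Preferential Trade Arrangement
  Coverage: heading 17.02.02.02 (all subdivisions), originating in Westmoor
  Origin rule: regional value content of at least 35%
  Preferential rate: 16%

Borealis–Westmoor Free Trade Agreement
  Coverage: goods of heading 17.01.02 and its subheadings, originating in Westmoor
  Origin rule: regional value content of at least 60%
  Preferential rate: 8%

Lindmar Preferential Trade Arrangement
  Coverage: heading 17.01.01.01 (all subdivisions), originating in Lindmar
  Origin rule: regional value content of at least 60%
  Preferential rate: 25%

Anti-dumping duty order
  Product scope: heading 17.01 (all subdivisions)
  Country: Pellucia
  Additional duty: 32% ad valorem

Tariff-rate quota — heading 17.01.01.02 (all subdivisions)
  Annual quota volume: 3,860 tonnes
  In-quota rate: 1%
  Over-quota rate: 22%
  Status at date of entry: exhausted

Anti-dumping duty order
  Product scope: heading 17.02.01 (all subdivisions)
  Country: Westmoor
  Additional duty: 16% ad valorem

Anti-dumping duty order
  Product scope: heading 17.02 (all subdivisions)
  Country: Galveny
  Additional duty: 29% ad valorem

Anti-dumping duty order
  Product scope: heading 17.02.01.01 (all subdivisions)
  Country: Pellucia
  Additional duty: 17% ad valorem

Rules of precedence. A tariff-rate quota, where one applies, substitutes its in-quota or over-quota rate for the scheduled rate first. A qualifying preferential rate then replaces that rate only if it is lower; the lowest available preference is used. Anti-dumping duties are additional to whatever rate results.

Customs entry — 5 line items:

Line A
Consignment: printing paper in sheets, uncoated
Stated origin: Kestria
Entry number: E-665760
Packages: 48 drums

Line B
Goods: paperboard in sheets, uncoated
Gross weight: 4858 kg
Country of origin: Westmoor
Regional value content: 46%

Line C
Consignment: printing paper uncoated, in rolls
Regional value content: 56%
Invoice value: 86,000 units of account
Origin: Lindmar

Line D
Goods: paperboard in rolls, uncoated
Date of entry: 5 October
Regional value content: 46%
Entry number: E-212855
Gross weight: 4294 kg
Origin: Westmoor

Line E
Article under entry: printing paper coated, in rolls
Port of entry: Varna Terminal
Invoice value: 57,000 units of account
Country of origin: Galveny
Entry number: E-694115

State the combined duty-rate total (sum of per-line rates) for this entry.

Line A: printing paper → 17.02; uncoated → 17.02.01; in sheets → 17.02.01.01. Scheduled 19%. No special measure applies. → 19%.
Line B: paperboard → 17.01; uncoated → 17.01.02; in sheets → 17.01.02.01. Scheduled 17%. Westmoor agreement on 17.02.02.02: 17.01.02.01 not covered; Westmoor agreement on 17.01.02: RVC < 60%. → 17%.
Line C: printing paper → 17.02; uncoated → 17.02.01; in rolls → 17.02.01.02. Scheduled 32%. Lindmar agreement on 17.01.01.01: 17.02.01.02 not covered. → 32%.
Line D: paperboard → 17.01; uncoated → 17.01.02; in rolls → 17.01.02.02. Scheduled 9%. quota on 17.01.02.02 exhausted → over-quota 32%; Westmoor agreement on 17.02.02.02: 17.01.02.02 not covered; Westmoor agreement on 17.01.02: RVC < 60%. → 32%.
Line E: printing paper → 17.02; coated → 17.02.02; in rolls → 17.02.02.01. Scheduled 6%. anti-dumping (Galveny, 17.02): +29%; total 6% + 29% = 35%. → 35%.
Sum: 19% + 17% + 32% + 32% + 35% = 135%.

135%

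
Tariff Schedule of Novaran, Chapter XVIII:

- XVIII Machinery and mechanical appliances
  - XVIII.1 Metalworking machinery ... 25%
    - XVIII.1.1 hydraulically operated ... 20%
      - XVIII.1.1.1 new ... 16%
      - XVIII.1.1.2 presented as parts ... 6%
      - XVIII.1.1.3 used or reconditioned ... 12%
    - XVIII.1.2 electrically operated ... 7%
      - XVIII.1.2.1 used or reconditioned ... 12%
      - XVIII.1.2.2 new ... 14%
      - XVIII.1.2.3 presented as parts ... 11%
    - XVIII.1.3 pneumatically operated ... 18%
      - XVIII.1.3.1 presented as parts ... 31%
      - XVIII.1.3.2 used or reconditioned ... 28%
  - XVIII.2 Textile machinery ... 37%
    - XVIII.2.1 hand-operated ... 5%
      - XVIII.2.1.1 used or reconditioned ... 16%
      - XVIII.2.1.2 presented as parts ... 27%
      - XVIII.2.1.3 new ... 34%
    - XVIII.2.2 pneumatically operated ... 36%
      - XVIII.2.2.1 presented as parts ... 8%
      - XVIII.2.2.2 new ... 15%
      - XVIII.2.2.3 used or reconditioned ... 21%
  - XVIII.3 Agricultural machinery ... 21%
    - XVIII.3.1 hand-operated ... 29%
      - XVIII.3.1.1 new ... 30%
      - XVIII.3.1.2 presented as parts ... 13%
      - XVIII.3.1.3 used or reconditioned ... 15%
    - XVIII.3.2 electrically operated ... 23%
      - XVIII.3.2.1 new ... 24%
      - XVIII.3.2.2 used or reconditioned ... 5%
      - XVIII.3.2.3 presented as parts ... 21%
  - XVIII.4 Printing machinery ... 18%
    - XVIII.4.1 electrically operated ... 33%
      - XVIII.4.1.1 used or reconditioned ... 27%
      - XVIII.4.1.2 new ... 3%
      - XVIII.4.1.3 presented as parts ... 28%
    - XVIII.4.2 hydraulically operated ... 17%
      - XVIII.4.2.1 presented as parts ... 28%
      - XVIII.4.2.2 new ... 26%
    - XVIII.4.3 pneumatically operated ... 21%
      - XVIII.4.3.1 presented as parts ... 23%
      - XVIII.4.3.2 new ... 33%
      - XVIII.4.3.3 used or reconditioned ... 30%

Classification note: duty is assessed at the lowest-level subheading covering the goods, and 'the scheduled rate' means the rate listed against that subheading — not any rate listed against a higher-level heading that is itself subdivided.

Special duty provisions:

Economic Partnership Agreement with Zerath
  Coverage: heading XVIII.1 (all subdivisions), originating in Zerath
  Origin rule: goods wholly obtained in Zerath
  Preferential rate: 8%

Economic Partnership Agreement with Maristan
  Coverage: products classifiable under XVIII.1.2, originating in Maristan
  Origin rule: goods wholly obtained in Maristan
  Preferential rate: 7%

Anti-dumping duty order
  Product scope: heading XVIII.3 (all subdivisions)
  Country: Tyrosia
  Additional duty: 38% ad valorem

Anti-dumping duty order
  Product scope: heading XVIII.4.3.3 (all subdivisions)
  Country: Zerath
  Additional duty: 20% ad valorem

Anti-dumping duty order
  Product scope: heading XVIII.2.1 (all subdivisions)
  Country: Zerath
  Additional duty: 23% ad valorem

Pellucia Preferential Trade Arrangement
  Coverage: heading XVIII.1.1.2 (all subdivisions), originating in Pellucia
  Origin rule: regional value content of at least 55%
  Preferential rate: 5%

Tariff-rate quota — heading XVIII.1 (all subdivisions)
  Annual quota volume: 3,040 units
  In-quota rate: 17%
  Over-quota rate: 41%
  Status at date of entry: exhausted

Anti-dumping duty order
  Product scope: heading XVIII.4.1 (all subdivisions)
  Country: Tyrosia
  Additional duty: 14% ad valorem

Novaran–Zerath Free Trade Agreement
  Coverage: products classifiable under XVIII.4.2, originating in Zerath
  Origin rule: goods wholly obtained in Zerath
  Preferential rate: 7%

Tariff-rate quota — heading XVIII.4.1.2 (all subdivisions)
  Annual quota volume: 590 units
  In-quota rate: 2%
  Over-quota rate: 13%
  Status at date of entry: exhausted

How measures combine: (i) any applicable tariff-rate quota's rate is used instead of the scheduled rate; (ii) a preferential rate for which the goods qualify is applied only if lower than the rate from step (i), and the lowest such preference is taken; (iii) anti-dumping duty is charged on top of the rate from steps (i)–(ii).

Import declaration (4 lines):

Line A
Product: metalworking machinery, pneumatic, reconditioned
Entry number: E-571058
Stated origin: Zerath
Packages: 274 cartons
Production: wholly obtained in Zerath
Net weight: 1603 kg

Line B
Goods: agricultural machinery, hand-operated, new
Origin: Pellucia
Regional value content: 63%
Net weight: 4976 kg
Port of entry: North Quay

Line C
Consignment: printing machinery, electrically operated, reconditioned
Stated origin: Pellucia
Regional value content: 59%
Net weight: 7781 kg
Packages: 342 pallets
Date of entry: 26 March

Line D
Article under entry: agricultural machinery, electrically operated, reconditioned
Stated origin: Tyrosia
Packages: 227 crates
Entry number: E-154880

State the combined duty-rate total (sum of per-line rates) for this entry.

108%

Line A: metalworking → XVIII.1; pneumatic → XVIII.1.3; reconditioned → XVIII.1.3.2. Scheduled 28%. quota on XVIII.1 exhausted → over-quota 41%; Zerath agreement on XVIII.1: wholly obtained → 8% available; Zerath agreement on XVIII.4.2: XVIII.1.3.2 not covered; preferential 8%. → 8%.
Line B: agricultural → XVIII.3; hand-operated → XVIII.3.1; new → XVIII.3.1.1. Scheduled 30%. Pellucia agreement on XVIII.1.1.2: XVIII.3.1.1 not covered. → 30%.
Line C: printing → XVIII.4; electrically operated → XVIII.4.1; reconditioned → XVIII.4.1.1. Scheduled 27%. Pellucia agreement on XVIII.1.1.2: XVIII.4.1.1 not covered. → 27%.
Line D: agricultural → XVIII.3; electrically operated → XVIII.3.2; reconditioned → XVIII.3.2.2. Scheduled 5%. anti-dumping (Tyrosia, XVIII.3): +38%; total 5% + 38% = 43%. → 43%.
Sum: 8% + 30% + 27% + 43% = 108%.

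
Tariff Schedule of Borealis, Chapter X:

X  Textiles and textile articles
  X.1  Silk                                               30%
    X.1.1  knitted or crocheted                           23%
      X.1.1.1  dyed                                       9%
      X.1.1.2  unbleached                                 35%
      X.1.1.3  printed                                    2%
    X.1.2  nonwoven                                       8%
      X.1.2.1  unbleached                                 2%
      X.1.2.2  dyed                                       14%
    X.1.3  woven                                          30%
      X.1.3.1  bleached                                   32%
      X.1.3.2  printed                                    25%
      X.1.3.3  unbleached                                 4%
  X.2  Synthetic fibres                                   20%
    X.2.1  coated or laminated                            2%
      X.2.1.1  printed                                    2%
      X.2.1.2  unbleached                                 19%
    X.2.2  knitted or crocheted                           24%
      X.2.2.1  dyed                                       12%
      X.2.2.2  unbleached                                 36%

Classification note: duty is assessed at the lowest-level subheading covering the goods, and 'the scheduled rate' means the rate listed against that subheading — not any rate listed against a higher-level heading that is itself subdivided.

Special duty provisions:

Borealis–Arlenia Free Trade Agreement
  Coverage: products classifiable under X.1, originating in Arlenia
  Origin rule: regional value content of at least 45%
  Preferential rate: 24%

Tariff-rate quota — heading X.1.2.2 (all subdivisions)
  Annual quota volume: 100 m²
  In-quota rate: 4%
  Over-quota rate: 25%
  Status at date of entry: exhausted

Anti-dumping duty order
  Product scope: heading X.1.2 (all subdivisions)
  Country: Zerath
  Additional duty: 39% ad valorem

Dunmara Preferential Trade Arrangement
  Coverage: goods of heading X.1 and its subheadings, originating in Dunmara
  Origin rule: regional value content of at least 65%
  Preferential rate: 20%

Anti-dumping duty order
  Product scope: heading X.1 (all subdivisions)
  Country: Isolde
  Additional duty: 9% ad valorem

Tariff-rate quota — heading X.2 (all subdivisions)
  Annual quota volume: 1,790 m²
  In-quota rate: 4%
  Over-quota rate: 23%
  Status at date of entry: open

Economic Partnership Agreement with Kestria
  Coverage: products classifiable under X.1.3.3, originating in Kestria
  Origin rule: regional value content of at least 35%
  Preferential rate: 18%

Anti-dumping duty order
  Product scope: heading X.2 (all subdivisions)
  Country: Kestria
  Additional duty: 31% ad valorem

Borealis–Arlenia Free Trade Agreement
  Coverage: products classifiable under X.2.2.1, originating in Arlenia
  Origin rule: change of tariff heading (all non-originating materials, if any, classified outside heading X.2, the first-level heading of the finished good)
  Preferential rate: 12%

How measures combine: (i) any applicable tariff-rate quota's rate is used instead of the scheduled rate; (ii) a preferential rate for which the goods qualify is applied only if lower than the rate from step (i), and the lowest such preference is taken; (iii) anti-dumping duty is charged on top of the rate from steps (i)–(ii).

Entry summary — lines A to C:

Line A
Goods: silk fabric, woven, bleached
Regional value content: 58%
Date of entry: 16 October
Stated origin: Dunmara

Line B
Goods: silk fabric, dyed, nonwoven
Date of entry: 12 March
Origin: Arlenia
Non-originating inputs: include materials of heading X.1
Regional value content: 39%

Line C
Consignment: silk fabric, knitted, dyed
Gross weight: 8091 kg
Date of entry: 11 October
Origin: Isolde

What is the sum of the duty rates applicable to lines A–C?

Line A: silk → X.1; woven → X.1.3; bleached → X.1.3.1. Scheduled 32%. Dunmara agreement on X.1: RVC < 65%. → 32%.
Line B: silk → X.1; nonwoven → X.1.2; dyed → X.1.2.2. Scheduled 14%. quota on X.1.2.2 exhausted → over-quota 25%; Arlenia agreement on X.1: RVC < 45%; Arlenia agreement on X.2.2.1: X.1.2.2 not covered. → 25%.
Line C: silk → X.1; knitted → X.1.1; dyed → X.1.1.1. Scheduled 9%. anti-dumping (Isolde, X.1): +9%; total 9% + 9% = 18%. → 18%.
Sum: 32% + 25% + 18% = 75%.

75%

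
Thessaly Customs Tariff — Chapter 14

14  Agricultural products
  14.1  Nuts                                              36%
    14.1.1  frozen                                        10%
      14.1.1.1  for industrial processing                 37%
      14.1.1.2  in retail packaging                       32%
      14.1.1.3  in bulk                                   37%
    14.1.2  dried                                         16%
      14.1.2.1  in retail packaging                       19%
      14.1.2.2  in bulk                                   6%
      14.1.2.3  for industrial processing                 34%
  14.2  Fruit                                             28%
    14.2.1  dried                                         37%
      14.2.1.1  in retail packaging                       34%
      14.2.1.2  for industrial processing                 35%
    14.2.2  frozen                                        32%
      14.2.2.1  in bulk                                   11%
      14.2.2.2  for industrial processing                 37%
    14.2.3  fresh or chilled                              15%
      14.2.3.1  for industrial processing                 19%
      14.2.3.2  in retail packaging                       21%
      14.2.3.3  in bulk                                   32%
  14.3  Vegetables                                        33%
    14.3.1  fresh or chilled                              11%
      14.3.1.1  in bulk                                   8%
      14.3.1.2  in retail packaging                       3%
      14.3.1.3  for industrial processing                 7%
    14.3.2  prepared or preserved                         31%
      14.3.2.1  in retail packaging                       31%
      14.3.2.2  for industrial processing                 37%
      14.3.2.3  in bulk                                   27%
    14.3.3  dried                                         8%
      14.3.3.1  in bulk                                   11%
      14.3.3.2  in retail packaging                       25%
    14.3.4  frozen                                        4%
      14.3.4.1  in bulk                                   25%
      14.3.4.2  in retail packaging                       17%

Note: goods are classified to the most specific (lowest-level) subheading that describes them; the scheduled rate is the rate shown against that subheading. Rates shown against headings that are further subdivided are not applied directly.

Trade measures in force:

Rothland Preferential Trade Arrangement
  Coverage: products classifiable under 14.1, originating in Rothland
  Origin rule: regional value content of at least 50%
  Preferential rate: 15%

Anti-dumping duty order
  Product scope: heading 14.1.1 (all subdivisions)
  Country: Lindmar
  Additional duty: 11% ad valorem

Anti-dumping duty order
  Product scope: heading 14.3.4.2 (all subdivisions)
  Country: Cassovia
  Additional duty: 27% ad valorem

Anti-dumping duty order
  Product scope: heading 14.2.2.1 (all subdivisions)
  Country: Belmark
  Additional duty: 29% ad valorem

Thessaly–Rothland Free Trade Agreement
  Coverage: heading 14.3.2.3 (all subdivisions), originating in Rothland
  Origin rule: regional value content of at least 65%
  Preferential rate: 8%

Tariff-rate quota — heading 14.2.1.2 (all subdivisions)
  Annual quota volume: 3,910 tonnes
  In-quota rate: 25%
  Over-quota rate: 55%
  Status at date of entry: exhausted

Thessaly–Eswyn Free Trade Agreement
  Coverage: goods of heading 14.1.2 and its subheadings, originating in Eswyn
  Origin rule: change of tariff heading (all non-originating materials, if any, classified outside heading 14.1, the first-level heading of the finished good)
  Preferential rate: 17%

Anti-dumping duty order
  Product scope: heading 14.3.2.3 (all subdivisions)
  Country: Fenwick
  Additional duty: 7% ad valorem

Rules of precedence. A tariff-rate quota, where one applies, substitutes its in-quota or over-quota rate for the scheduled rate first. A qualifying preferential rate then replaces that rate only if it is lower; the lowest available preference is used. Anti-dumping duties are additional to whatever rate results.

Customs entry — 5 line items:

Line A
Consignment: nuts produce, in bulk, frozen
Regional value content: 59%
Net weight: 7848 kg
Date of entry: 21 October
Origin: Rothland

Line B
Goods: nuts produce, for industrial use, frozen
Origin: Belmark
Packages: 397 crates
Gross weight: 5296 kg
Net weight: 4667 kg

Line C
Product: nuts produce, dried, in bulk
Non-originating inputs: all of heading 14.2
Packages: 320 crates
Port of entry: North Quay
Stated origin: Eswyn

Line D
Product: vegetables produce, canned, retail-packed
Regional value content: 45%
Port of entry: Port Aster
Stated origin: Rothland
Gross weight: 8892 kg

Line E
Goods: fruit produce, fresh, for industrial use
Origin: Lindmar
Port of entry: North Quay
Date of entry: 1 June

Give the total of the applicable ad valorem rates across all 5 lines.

108%

Line A: nuts → 14.1; frozen → 14.1.1; in bulk → 14.1.1.3. Scheduled 37%. Rothland agreement on 14.1: RVC ≥ 50% → 15% available; Rothland agreement on 14.3.2.3: 14.1.1.3 not covered; preferential 15%. → 15%.
Line B: nuts → 14.1; frozen → 14.1.1; for industrial use → 14.1.1.1. Scheduled 37%. No special measure applies. → 37%.
Line C: nuts → 14.1; dried → 14.1.2; in bulk → 14.1.2.2. Scheduled 6%. Eswyn agreement on 14.1.2: CTH met → 17% available; preference 17% not lower than 6% → no reduction. → 6%.
Line D: vegetables → 14.3; canned → 14.3.2; retail-packed → 14.3.2.1. Scheduled 31%. Rothland agreement on 14.1: 14.3.2.1 not covered; Rothland agreement on 14.3.2.3: 14.3.2.1 not covered. → 31%.
Line E: fruit → 14.2; fresh → 14.2.3; for industrial use → 14.2.3.1. Scheduled 19%. No special measure applies. → 19%.
Sum: 15% + 37% + 6% + 31% + 19% = 108%.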